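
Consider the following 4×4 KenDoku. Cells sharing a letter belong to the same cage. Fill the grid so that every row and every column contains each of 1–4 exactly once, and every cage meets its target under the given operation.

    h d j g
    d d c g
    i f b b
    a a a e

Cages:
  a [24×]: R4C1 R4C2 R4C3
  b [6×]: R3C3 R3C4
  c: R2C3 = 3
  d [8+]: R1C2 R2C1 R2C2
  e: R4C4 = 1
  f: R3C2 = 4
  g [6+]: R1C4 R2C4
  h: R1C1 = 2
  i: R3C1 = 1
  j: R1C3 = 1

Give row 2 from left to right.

Cage h is given; hence R1C1 = 2.
J is a freebie; hence R1C3 = 1.
Row 1 already has 2, which forces R1C4 = 4.
Cage c is a single given cell, so R2C3 = 3.
4 is placed in column 4; hence R2C4 = 2.
Cage i is given; hence R3C1 = 1.
F is a freebie, so R3C2 = 4.
Column 3 already has 3; hence R3C3 = 2.
2 is placed in column 4, so R3C4 = 3.
Column 3 now contains 2; hence R4C3 = 4.
E is a freebie, which forces R4C4 = 1.
4 is placed in row 1, so R1C2 = 3.
Column 1 already has 1, leaving R2C1 = 4.
Column 2 already has 4, leaving R2C2 = 1.
Row 4 already has 4, which forces R4C1 = 3.
The 3 cells of cage a must have product 24, so R4C2 = 2.
The full grid is 2 3 1 4 / 4 1 3 2 / 1 4 2 3 / 3 2 4 1.

4 1 3 2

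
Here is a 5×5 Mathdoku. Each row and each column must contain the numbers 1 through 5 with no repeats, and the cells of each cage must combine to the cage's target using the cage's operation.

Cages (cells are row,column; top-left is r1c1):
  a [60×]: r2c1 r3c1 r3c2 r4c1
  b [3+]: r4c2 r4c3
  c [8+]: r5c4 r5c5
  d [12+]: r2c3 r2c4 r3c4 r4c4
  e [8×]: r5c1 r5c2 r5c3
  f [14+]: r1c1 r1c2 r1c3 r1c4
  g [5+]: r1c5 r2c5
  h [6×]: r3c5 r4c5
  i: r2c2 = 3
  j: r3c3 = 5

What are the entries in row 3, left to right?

3 4 5 1 2

I is a freebie; hence r2c2 = 3.
J is a freebie, which forces r3c3 = 5.
Row 1 needs a 1, and only r1c5 is open for it.
Cage g's pair has sum 5; hence r2c5 = 4.
In column 2, 5 can only go at r1c2, so r1c2 = 5.
In column 3, 3 can only go at r1c3, so r1c3 = 3.
The only place for 4 in column 3 is r5c3.
In column 2, 4 can only go at r3c2, so r3c2 = 4.
The 4 cells of cage d must have sum 12, leaving r2c4 = 5.
Column 4 now contains 5, so r5c4 = 3.
Row 5 already has 3, so r5c5 = 5.
Row 2 already has 5, leaving r2c1 = 1.
Row 2 already has 1, so r2c3 = 2.
The 4 cells of cage a must have product 60; hence r3c1 = 3.
Row 3 now contains 3, so r3c5 = 2.
Cage a needs product 60, so r4c1 = 5.
2 is placed in column 3, leaving r4c3 = 1.
The 4 cells of cage d must have sum 12, leaving r4c4 = 4.
Column 5 now contains 2, which forces r4c5 = 3.
1 is placed in column 1, leaving r5c1 = 2.
Row 5 already has 2, so r5c2 = 1.
Column 1 already has 2; hence r1c1 = 4.
Column 4 already has 4, leaving r1c4 = 2.
Row 3 already has 2; hence r3c4 = 1.
1 is placed in row 4, leaving r4c2 = 2.
Filled in: 4 5 3 2 1 / 1 3 2 5 4 / 3 4 5 1 2 / 5 2 1 4 3 / 2 1 4 3 5.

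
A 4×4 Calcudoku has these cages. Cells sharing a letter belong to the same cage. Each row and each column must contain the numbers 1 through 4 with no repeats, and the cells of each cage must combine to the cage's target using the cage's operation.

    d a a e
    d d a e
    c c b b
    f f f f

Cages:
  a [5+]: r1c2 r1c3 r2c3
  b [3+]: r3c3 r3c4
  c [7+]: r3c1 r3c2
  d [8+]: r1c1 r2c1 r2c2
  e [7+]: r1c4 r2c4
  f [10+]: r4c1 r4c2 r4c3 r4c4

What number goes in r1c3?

3

Column 3 needs a 4, and only r4c3 is open for it.
Column 3 needs a 3, and only r1c3 is open for it.
The 3 cells of cage a must have sum 5; hence r1c2 = 1.
3 is placed in row 1, which forces r1c4 = 4.
Cage a needs sum 5, so r2c3 = 1.
The two cells of cage e must have sum 7, which forces r2c4 = 3.
Column 3 now contains 1, so r3c3 = 2.
2 is placed in row 3, leaving r3c4 = 1.
Column 4 already has 1; hence r4c4 = 2.
4 is placed in row 1, which forces r1c1 = 2.
3 is placed in row 2, which forces r2c1 = 4.
Cage d has sum 8, so r2c2 = 2.
Column 1 now contains 4; hence r3c1 = 3.
3 is placed in row 3, which forces r3c2 = 4.
Cage f has sum 10; hence r4c1 = 1.
Row 4 already has 2, which forces r4c2 = 3.
The full grid is 2 1 3 4 / 4 2 1 3 / 3 4 2 1 / 1 3 4 2.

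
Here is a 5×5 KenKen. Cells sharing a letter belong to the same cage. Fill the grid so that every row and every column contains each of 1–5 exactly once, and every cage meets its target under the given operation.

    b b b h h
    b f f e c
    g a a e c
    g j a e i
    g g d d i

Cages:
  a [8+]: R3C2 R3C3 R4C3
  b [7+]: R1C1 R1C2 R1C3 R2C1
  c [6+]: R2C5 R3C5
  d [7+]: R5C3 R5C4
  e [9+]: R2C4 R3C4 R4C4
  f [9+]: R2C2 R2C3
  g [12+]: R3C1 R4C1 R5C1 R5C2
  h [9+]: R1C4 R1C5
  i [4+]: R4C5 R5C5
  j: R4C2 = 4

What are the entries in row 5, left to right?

4 1 5 2 3

Cage b needs sum 7, leaving R2C1 = 1.
J is a freebie, leaving R4C2 = 4.
Column 2 already has 4, so R2C2 = 5.
The two cells of cage f must have sum 9, which forces R2C3 = 4.
Row 2 now contains 4; hence R2C5 = 2.
Row 2 already has 2, leaving R2C4 = 3.
Cage c needs two cells with sum 6, leaving R3C5 = 4.
Cage h needs two cells with sum 9; hence R1C4 = 4.
4 is placed in column 5; hence R1C5 = 5.
Row 5 needs a 4, and only R5C1 is open for it.
Column 4 needs a 2, and only R5C4 is open for it.
Row 5 now contains 2; hence R5C3 = 5.
The 3 cells of cage a must have sum 8, so R3C2 = 3.
Cage a needs sum 8, leaving R3C3 = 2.
Cage a has sum 8, so R4C3 = 3.
3 is placed in row 4, so R4C5 = 1.
Column 2 now contains 3; hence R5C2 = 1.
1 is placed in column 5, which forces R5C5 = 3.
Cage b has sum 7, leaving R1C1 = 3.
Column 2 now contains 1, leaving R1C2 = 2.
Column 3 already has 3, so R1C3 = 1.
Row 3 already has 2, which forces R3C1 = 5.
Cage e has sum 9, which forces R3C4 = 1.
Cage g has sum 12, leaving R4C1 = 2.
Row 4 already has 1; hence R4C4 = 5.
The full grid is 3 2 1 4 5 / 1 5 4 3 2 / 5 3 2 1 4 / 2 4 3 5 1 / 4 1 5 2 3.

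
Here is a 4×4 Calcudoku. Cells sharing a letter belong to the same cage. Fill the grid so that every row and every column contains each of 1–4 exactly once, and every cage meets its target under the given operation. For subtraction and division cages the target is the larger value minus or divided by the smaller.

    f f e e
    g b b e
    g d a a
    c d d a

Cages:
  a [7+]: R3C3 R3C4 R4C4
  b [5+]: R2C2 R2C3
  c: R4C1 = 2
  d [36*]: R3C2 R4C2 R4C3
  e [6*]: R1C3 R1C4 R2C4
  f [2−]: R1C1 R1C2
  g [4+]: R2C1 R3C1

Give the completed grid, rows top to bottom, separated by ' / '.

Cage d has product 36, so R3C2 = 3.
C is a freebie; hence R4C1 = 2.
Cage d has product 36, leaving R4C2 = 4.
Cage d has product 36, which forces R4C3 = 3.
Row 4 already has 3, which forces R4C4 = 1.
Cage e has product 6, so R1C3 = 1.
The two cells of cage g must have sum 4, so R2C1 = 3.
Cage b's pair has sum 5; hence R2C2 = 1.
Cage b needs two cells with sum 5, leaving R2C3 = 4.
Row 2 already has 3; hence R2C4 = 2.
Row 3 now contains 3, which forces R3C1 = 1.
Column 3 now contains 4, so R3C3 = 2.
Column 4 already has 2, leaving R3C4 = 4.
3 is placed in column 1, leaving R1C1 = 4.
Row 1 already has 1; hence R1C2 = 2.
Column 4 already has 2; hence R1C4 = 3.

4 2 1 3 / 3 1 4 2 / 1 3 2 4 / 2 4 3 1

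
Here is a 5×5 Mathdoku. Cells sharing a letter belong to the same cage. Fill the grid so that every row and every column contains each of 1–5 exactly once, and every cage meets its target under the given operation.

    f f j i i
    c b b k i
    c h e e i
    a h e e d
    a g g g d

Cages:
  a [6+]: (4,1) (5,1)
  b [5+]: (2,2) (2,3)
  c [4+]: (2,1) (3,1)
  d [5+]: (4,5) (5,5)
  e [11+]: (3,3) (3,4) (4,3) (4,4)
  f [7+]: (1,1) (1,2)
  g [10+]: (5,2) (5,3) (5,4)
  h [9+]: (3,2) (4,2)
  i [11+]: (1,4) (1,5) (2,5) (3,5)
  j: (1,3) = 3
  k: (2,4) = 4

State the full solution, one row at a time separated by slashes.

Cage j is given; hence (1,3) = 3.
Cage k is given; hence (2,4) = 4.
Cage b needs two cells with sum 5; hence (2,2) = 3.
Cage b's pair has sum 5, which forces (2,3) = 2.
3 is placed in row 2, so (2,1) = 1.
Row 2 now contains 1, which forces (2,5) = 5.
The two cells of cage c must have sum 4, so (3,1) = 3.
Cage i has sum 11, which forces (1,4) = 1.
Cage i needs sum 11, which forces (1,5) = 4.
Cage i needs sum 11, which forces (3,5) = 1.
Cage e needs sum 11, so (3,3) = 5.
The 4 cells of cage e must have sum 11, so (3,4) = 2.
The 4 cells of cage e must have sum 11; hence (4,3) = 1.
Cage e has sum 11, leaving (4,4) = 3.
Row 4 already has 3, so (4,5) = 2.
Column 3 already has 1; hence (5,3) = 4.
3 is placed in column 4, so (5,4) = 5.
Column 5 now contains 2, which forces (5,5) = 3.
5 is placed in row 3, leaving (3,2) = 4.
2 is placed in row 4, so (4,1) = 4.
Cage h needs two cells with sum 9, which forces (4,2) = 5.
Row 5 now contains 4, which forces (5,1) = 2.
The 3 cells of cage g must have sum 10; hence (5,2) = 1.
2 is placed in column 1, so (1,1) = 5.
Column 2 already has 5, so (1,2) = 2.

5 2 3 1 4 / 1 3 2 4 5 / 3 4 5 2 1 / 4 5 1 3 2 / 2 1 4 5 3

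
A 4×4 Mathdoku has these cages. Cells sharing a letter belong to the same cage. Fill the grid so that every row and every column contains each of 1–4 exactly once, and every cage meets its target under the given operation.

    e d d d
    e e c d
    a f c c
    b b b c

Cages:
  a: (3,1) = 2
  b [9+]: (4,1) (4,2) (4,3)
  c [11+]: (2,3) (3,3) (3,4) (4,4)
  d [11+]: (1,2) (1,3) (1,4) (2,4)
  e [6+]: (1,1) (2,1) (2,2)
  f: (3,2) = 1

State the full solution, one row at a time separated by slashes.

3 4 1 2 / 1 2 3 4 / 2 1 4 3 / 4 3 2 1

Cage a is given; hence (3,1) = 2.
F is a freebie, leaving (3,2) = 1.
Cage e has sum 6, so (2,2) = 2.
Cage b has sum 9, leaving (4,3) = 2.
Row 1 needs a 2, and only (1,4) is open for it.
Cage d has sum 11, leaving (1,2) = 4.
Cage d needs sum 11, leaving (1,3) = 1.
Column 3 already has 1, leaving (2,3) = 3.
Cage d needs sum 11, leaving (2,4) = 4.
Column 3 now contains 3, leaving (3,3) = 4.
Column 4 now contains 4, which forces (3,4) = 3.
Column 2 now contains 4; hence (4,2) = 3.
3 is placed in column 4, which forces (4,4) = 1.
Row 1 already has 1, leaving (1,1) = 3.
3 is placed in row 2, so (2,1) = 1.
Row 4 already has 3, leaving (4,1) = 4.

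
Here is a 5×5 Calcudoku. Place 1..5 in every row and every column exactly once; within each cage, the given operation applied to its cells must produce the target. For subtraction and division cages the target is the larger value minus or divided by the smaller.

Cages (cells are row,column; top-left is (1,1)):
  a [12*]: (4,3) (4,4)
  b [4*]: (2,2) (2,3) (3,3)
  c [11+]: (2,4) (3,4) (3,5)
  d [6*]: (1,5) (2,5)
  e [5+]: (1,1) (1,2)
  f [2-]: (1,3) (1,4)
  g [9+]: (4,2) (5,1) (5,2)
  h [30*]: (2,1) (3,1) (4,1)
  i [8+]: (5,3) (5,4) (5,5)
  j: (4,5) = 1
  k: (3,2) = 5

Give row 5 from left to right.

Cage k is a single given cell, so (3,2) = 5.
Cage j is a single given cell; hence (4,5) = 1.
In row 3, 1 can only go at (3,3), so (3,3) = 1.
Cage b needs product 4, which forces (2,2) = 1.
1 is placed in column 3, so (2,3) = 4.
Row 2 already has 4, leaving (2,4) = 5.
Column 3 now contains 4; hence (4,3) = 3.
Row 4 already has 3; hence (4,4) = 4.
Cage i needs sum 8; hence (5,4) = 1.
The two cells of cage f must have difference 2, which forces (1,3) = 5.
Cage f needs two cells with difference 2, leaving (1,4) = 3.
Row 1 already has 3, so (1,5) = 2.
2 is placed in column 5, so (2,5) = 3.
Cage c has sum 11, which forces (3,4) = 2.
Cage c has sum 11, which forces (3,5) = 4.
Cage h has product 30, so (4,1) = 5.
Row 4 now contains 4; hence (4,2) = 2.
Column 3 already has 5, so (5,3) = 2.
2 is placed in column 5, so (5,5) = 5.
Row 1 now contains 2; hence (1,1) = 1.
Row 1 now contains 2, leaving (1,2) = 4.
Row 2 already has 3, leaving (2,1) = 2.
Row 3 already has 2; hence (3,1) = 3.
Column 1 now contains 3, which forces (5,1) = 4.
4 is placed in column 2, so (5,2) = 3.
Filled in: 1 4 5 3 2 / 2 1 4 5 3 / 3 5 1 2 4 / 5 2 3 4 1 / 4 3 2 1 5.

4 3 2 1 5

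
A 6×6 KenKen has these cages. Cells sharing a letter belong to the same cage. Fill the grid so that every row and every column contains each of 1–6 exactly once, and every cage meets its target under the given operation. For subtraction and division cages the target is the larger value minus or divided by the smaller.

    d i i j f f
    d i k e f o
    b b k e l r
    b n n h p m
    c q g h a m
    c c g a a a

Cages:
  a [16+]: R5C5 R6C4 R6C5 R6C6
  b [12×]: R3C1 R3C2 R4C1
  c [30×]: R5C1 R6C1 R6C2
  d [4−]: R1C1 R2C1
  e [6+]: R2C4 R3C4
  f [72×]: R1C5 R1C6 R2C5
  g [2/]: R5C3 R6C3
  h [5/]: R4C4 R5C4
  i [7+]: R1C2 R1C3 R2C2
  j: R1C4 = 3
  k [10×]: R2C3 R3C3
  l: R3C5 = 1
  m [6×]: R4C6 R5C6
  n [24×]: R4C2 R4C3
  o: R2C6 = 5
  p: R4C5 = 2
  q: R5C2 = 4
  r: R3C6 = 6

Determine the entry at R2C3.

2

Cage j is given, which forces R1C4 = 3.
Cage o is a single given cell, so R2C6 = 5.
Cage l is a single given cell, which forces R3C5 = 1.
R is a freebie, which forces R3C6 = 6.
Cage p is given, so R4C5 = 2.
Cage q is a single given cell, which forces R5C2 = 4.
Cage f needs product 72, which forces R1C5 = 6.
6 is placed in column 6; hence R1C6 = 4.
5 is placed in row 2, leaving R2C3 = 2.
Cage f needs product 72, leaving R2C5 = 3.
The 3 cells of cage b must have product 12; hence R3C1 = 4.
Cage b needs product 12, so R3C2 = 3.
The two cells of cage k must have product 10; hence R3C3 = 5.
5 is placed in row 3, leaving R3C4 = 2.
The 3 cells of cage b must have product 12, leaving R4C1 = 1.
4 is placed in column 2, leaving R4C2 = 6.
The two cells of cage n must have product 24; hence R4C3 = 4.
Row 4 already has 1, leaving R4C4 = 5.
Cage m needs two cells with product 6, leaving R4C6 = 3.
Column 4 already has 5, so R5C4 = 1.
Column 5 now contains 3, leaving R5C5 = 5.
Cage m needs two cells with product 6, leaving R5C6 = 2.
Column 5 now contains 5; hence R6C5 = 4.
Column 6 already has 2, which forces R6C6 = 1.
Cage d's pair has difference 4; hence R1C1 = 2.
Cage i has sum 7, which forces R1C2 = 5.
Row 1 already has 4, which forces R1C3 = 1.
Column 1 now contains 1; hence R2C1 = 6.
2 is placed in row 2, which forces R2C2 = 1.
Column 4 already has 1, which forces R2C4 = 4.
The 3 cells of cage c must have product 30, leaving R5C1 = 3.
Row 5 already has 3; hence R5C3 = 6.
Column 1 now contains 2, leaving R6C1 = 5.
5 is placed in column 2, leaving R6C2 = 2.
Column 3 now contains 6, leaving R6C3 = 3.
Row 6 now contains 4; hence R6C4 = 6.
Filled in: 2 5 1 3 6 4 / 6 1 2 4 3 5 / 4 3 5 2 1 6 / 1 6 4 5 2 3 / 3 4 6 1 5 2 / 5 2 3 6 4 1.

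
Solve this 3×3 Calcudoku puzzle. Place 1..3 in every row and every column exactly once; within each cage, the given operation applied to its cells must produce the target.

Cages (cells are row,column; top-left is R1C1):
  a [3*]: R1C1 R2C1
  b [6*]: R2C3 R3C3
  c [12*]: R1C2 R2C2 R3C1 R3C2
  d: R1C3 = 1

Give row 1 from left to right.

Cage d is given, which forces R1C3 = 1.
Cage c needs product 12, so R3C1 = 2.
Row 3 already has 2, which forces R3C3 = 3.
Row 1 already has 1; hence R1C1 = 3.
Row 1 already has 3, so R1C2 = 2.
Cage a needs two cells with product 3; hence R2C1 = 1.
2 is placed in column 2, which forces R2C2 = 3.
Column 3 already has 3, so R2C3 = 2.
Row 3 now contains 3, so R3C2 = 1.
The full grid is 3 2 1 / 1 3 2 / 2 1 3.

3 2 1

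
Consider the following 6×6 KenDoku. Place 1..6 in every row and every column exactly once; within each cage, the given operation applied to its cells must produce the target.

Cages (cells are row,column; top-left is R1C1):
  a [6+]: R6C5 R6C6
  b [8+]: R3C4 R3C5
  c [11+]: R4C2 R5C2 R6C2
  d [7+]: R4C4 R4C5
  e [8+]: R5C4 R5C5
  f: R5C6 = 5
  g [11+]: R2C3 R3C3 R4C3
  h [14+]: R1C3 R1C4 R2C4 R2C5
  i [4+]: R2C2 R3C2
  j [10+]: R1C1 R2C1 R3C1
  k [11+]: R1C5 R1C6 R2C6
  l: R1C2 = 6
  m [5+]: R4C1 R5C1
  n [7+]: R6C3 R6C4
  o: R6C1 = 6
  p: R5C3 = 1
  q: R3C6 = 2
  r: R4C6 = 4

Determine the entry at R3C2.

1

Cage l is given, which forces R1C2 = 6.
Cage q is given, which forces R3C6 = 2.
Cage r is given, which forces R4C6 = 4.
P is a freebie; hence R5C3 = 1.
F is a freebie, which forces R5C6 = 5.
Cage o is given, leaving R6C1 = 6.
Column 6 already has 5, which forces R6C6 = 1.
Cage k has sum 11, leaving R1C5 = 2.
Column 6 already has 1, so R1C6 = 3.
The 3 cells of cage k must have sum 11, which forces R2C6 = 6.
2 is placed in column 5, leaving R5C5 = 6.
Cage a needs two cells with sum 6, so R6C5 = 5.
The two cells of cage b must have sum 8, so R3C4 = 5.
5 is placed in column 5; hence R3C5 = 3.
Cage c needs sum 11; hence R4C2 = 5.
The two cells of cage d must have sum 7, so R4C4 = 6.
5 is placed in column 5; hence R4C5 = 1.
6 is placed in row 5, which forces R5C4 = 2.
Cage h has sum 14; hence R1C3 = 5.
Cage h has sum 14, which forces R1C4 = 4.
Cage i's pair has sum 4, which forces R2C2 = 3.
Row 2 already has 3, leaving R2C3 = 2.
Cage h has sum 14, leaving R2C4 = 1.
Column 5 now contains 1, so R2C5 = 4.
3 is placed in row 3, which forces R3C2 = 1.
Cage m needs two cells with sum 5, so R4C1 = 2.
Column 3 now contains 2, leaving R4C3 = 3.
Cage m's pair has sum 5; hence R5C1 = 3.
Row 5 now contains 2; hence R5C2 = 4.
The 3 cells of cage c must have sum 11, so R6C2 = 2.
Column 3 now contains 3, which forces R6C3 = 4.
4 is placed in column 4, which forces R6C4 = 3.
4 is placed in row 1, which forces R1C1 = 1.
4 is placed in row 2, so R2C1 = 5.
Row 3 already has 1, which forces R3C1 = 4.
4 is placed in column 3; hence R3C3 = 6.
Filled in: 1 6 5 4 2 3 / 5 3 2 1 4 6 / 4 1 6 5 3 2 / 2 5 3 6 1 4 / 3 4 1 2 6 5 / 6 2 4 3 5 1.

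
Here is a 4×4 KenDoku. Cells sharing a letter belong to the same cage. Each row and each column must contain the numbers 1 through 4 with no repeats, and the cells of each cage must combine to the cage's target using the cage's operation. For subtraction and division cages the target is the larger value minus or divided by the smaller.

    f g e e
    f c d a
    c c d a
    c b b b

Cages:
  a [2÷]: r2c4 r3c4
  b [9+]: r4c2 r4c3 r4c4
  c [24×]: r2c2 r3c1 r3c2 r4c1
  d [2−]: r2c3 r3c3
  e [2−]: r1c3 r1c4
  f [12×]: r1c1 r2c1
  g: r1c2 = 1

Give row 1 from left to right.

Cage g is given, so r1c2 = 1.
Row 1 needs a 3, and only r1c1 is open for it.
Column 1 already has 3, so r2c1 = 4.
Cage c needs product 24; hence r2c2 = 3.
The 4 cells of cage c must have product 24, leaving r3c2 = 4.
Column 2 now contains 4; hence r4c2 = 2.
Cage d needs two cells with difference 2, which forces r2c3 = 1.
Row 2 now contains 1, leaving r2c4 = 2.
The 4 cells of cage c must have product 24, so r3c1 = 2.
Cage d's pair has difference 2, so r3c3 = 3.
Column 4 already has 2, which forces r3c4 = 1.
Row 4 now contains 2, which forces r4c1 = 1.
Column 3 now contains 3, leaving r4c3 = 4.
4 is placed in row 4; hence r4c4 = 3.
Column 3 now contains 4, leaving r1c3 = 2.
Column 4 already has 2, which forces r1c4 = 4.
Completed grid: 3 1 2 4 / 4 3 1 2 / 2 4 3 1 / 1 2 4 3.

3 1 2 4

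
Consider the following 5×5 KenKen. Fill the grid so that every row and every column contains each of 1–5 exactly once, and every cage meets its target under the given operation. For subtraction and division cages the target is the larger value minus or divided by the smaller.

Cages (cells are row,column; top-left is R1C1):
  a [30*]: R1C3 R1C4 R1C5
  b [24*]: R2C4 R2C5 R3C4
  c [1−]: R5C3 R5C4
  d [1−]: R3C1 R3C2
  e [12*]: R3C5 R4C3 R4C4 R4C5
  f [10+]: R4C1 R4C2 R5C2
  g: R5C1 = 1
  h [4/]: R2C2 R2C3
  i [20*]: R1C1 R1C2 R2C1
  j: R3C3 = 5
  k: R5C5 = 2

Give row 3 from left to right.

3 2 5 4 1

J is a freebie, so R3C3 = 5.
G is a freebie, leaving R5C1 = 1.
K is a freebie, so R5C5 = 2.
2 is placed in column 5, leaving R3C5 = 1.
Row 1 needs a 1, and only R1C2 is open for it.
Column 2 already has 1, leaving R2C2 = 4.
The two cells of cage h must have quotient 4, leaving R2C3 = 1.
Row 2 already has 4; hence R2C5 = 3.
Column 5 already has 3, which forces R4C5 = 4.
Cage i needs product 20, so R1C1 = 4.
Column 5 already has 3, so R1C5 = 5.
Row 2 already has 4; hence R2C1 = 5.
3 is placed in row 2, leaving R2C4 = 2.
Cage b needs product 24, which forces R3C4 = 4.
Row 4 already has 4, which forces R4C3 = 3.
Cage e has product 12, so R4C4 = 1.
Column 3 already has 3, so R5C3 = 4.
Column 3 already has 3, leaving R1C3 = 2.
Column 4 already has 2, so R1C4 = 3.
Row 4 already has 3, so R4C1 = 2.
Cage f needs sum 10; hence R4C2 = 5.
Cage f has sum 10, so R5C2 = 3.
Column 4 already has 3, which forces R5C4 = 5.
Column 1 now contains 2; hence R3C1 = 3.
Column 2 now contains 3, so R3C2 = 2.
Completed grid: 4 1 2 3 5 / 5 4 1 2 3 / 3 2 5 4 1 / 2 5 3 1 4 / 1 3 4 5 2.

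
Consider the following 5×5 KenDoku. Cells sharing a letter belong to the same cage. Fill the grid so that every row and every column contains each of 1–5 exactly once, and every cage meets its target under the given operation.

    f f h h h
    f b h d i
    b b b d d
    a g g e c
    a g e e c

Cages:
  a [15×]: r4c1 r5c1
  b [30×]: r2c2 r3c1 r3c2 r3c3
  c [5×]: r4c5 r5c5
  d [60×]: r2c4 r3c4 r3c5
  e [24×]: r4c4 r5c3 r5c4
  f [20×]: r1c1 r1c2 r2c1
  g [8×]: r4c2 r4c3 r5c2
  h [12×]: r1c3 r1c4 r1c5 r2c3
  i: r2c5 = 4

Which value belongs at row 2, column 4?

I is a freebie, which forces r2c5 = 4.
Cage d has product 60, leaving r3c4 = 4.
Cage e has product 24; hence r5c3 = 4.
Cage h needs product 12, leaving r2c3 = 2.
Cage g has product 8, so r4c2 = 4.
Column 3 already has 2, which forces r4c3 = 1.
1 is placed in row 4; hence r4c5 = 5.
5 is placed in column 5, leaving r5c5 = 1.
Cage f has product 20, so r1c1 = 4.
Column 3 already has 1; hence r1c3 = 3.
Cage h needs product 12, leaving r1c4 = 1.
The 4 cells of cage h must have product 12; hence r1c5 = 2.
Cage d has product 60, so r2c4 = 5.
Column 3 already has 3, leaving r3c3 = 5.
5 is placed in column 5; hence r3c5 = 3.
Row 4 already has 5, which forces r4c1 = 3.
Row 4 already has 3, so r4c4 = 2.
Cage a's pair has product 15, so r5c1 = 5.
1 is placed in row 5; hence r5c2 = 2.
Column 4 now contains 2, leaving r5c4 = 3.
1 is placed in row 1, leaving r1c2 = 5.
Row 2 already has 5, which forces r2c1 = 1.
Cage b needs product 30, so r2c2 = 3.
Cage b has product 30, so r3c1 = 2.
2 is placed in column 2, leaving r3c2 = 1.
Completed grid: 4 5 3 1 2 / 1 3 2 5 4 / 2 1 5 4 3 / 3 4 1 2 5 / 5 2 4 3 1.

5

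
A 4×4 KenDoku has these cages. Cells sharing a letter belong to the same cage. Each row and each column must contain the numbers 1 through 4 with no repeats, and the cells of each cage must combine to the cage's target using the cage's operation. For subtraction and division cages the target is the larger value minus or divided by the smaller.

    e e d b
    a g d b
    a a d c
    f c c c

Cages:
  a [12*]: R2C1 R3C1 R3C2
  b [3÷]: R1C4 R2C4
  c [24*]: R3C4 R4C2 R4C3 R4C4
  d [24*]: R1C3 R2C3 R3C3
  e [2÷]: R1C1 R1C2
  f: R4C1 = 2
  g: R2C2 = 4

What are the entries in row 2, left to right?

3 4 2 1

Cage g is given, leaving R2C2 = 4.
Cage f is given, leaving R4C1 = 2.
The two cells of cage e must have quotient 2, leaving R1C2 = 2.
Cage a has product 12, leaving R3C1 = 4.
The 4 cells of cage c must have product 24, leaving R3C4 = 2.
Column 1 already has 4, so R1C1 = 1.
The 3 cells of cage d must have product 24, so R1C3 = 4.
1 is placed in row 1; hence R1C4 = 3.
Column 1 already has 1; hence R2C1 = 3.
The 3 cells of cage d must have product 24, leaving R2C3 = 2.
Column 4 now contains 3; hence R2C4 = 1.
Row 3 now contains 2, so R3C3 = 3.
Column 3 already has 3, so R4C3 = 1.
Column 4 now contains 1, so R4C4 = 4.
Row 3 now contains 3, which forces R3C2 = 1.
1 is placed in row 4; hence R4C2 = 3.
Filled in: 1 2 4 3 / 3 4 2 1 / 4 1 3 2 / 2 3 1 4.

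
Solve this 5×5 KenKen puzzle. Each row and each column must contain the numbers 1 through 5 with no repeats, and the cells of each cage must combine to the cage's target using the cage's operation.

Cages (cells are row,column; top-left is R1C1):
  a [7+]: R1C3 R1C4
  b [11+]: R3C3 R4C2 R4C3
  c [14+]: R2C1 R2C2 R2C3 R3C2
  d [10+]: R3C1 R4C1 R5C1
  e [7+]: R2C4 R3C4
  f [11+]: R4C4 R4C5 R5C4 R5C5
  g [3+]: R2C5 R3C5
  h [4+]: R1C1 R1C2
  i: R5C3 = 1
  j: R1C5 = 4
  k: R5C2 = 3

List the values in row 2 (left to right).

2 5 3 4 1

J is a freebie, leaving R1C5 = 4.
Cage k is given, which forces R5C2 = 3.
Cage i is a single given cell, leaving R5C3 = 1.
Cage h needs two cells with sum 4, so R1C1 = 3.
3 is placed in column 2, leaving R1C2 = 1.
The only place for 3 in row 3 is R3C4.
Cage e's pair has sum 7; hence R2C4 = 4.
The 4 cells of cage f must have sum 11, leaving R4C5 = 3.
Row 2 now contains 4, so R2C3 = 3.
Cage c needs sum 14, so R3C2 = 4.
Cage f has sum 11, so R4C4 = 1.
Cage d needs sum 10; hence R3C1 = 1.
Row 3 already has 1, leaving R3C5 = 2.
Cage b has sum 11, which forces R4C3 = 4.
2 is placed in column 5, so R5C5 = 5.
2 is placed in column 5; hence R2C5 = 1.
Row 3 already has 2, leaving R3C3 = 5.
Row 4 now contains 4; hence R4C1 = 5.
Cage b has sum 11; hence R4C2 = 2.
Row 5 now contains 5, leaving R5C1 = 4.
Row 5 now contains 5, leaving R5C4 = 2.
5 is placed in column 3, leaving R1C3 = 2.
Column 4 already has 2; hence R1C4 = 5.
Column 1 already has 5, leaving R2C1 = 2.
Column 2 now contains 2; hence R2C2 = 5.
Completed grid: 3 1 2 5 4 / 2 5 3 4 1 / 1 4 5 3 2 / 5 2 4 1 3 / 4 3 1 2 5.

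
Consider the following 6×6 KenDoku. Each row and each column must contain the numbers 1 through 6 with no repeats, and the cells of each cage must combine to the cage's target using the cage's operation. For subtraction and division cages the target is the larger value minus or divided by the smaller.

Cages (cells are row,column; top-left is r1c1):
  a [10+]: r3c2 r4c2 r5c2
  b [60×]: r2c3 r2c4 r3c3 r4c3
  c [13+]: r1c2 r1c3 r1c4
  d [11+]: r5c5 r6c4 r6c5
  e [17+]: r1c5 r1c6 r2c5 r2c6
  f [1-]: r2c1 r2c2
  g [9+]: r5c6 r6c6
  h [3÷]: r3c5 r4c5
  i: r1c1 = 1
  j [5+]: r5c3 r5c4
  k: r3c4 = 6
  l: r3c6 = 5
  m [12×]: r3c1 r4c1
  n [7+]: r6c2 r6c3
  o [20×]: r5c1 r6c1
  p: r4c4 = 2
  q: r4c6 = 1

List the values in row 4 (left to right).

Cage i is a single given cell; hence r1c1 = 1.
K is a freebie, leaving r3c4 = 6.
Cage l is a single given cell, so r3c6 = 5.
P is a freebie, so r4c4 = 2.
Cage q is a single given cell, leaving r4c6 = 1.
The two cells of cage m must have product 12, which forces r3c1 = 2.
Row 3 already has 2, which forces r3c5 = 1.
Cage m's pair has product 12; hence r4c1 = 6.
6 is placed in row 4, which forces r4c5 = 3.
6 is placed in column 1, so r2c1 = 3.
The 3 cells of cage a must have sum 10, which forces r4c2 = 5.
Row 4 now contains 5, which forces r4c3 = 4.
Column 3 now contains 4; hence r3c3 = 3.
Row 3 already has 3, so r3c2 = 4.
Cage a has sum 10, which forces r5c2 = 1.
1 is placed in row 5, which forces r5c3 = 2.
2 is placed in column 3, so r1c3 = 6.
Row 1 now contains 6, so r1c5 = 5.
Column 2 now contains 4, which forces r2c2 = 2.
Column 5 now contains 5; hence r2c5 = 6.
Row 2 now contains 2, so r2c6 = 4.
The two cells of cage j must have sum 5, so r5c4 = 3.
Column 5 already has 6, which forces r5c5 = 4.
Row 5 already has 3, so r5c6 = 6.
Column 2 now contains 2, which forces r6c2 = 6.
Column 5 already has 4, so r6c5 = 2.
Column 6 already has 6, which forces r6c6 = 3.
Column 2 now contains 2; hence r1c2 = 3.
5 is placed in row 1, leaving r1c4 = 4.
4 is placed in column 6, leaving r1c6 = 2.
Row 5 already has 4, which forces r5c1 = 5.
Cage o's pair has product 20, leaving r6c1 = 4.
The two cells of cage n must have sum 7, which forces r6c3 = 1.
Cage d needs sum 11; hence r6c4 = 5.
Column 3 already has 1, so r2c3 = 5.
Column 4 now contains 5, which forces r2c4 = 1.
The full grid is 1 3 6 4 5 2 / 3 2 5 1 6 4 / 2 4 3 6 1 5 / 6 5 4 2 3 1 / 5 1 2 3 4 6 / 4 6 1 5 2 3.

6 5 4 2 3 1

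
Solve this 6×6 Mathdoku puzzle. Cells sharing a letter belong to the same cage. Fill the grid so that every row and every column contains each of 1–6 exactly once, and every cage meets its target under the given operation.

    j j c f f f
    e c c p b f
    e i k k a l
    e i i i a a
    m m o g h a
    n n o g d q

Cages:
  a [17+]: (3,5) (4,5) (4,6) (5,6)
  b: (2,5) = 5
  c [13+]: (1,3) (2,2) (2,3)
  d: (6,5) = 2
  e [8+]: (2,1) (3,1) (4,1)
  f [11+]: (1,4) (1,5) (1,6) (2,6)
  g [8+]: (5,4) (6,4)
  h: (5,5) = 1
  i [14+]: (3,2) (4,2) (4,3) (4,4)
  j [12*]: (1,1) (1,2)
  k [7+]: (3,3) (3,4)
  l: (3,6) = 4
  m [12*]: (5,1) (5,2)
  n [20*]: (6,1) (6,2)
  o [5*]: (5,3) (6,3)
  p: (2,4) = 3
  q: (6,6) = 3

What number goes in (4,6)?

P is a freebie, which forces (2,4) = 3.
B is a freebie, leaving (2,5) = 5.
L is a freebie, which forces (3,6) = 4.
Cage h is given, so (5,5) = 1.
Cage d is a single given cell, so (6,5) = 2.
Q is a freebie, which forces (6,6) = 3.
Row 5 now contains 1, so (5,3) = 5.
Cage g needs two cells with sum 8, which forces (5,4) = 2.
2 is placed in row 5, so (5,6) = 6.
Cage o needs two cells with product 5, leaving (6,3) = 1.
Cage g needs two cells with sum 8; hence (6,4) = 6.
The 3 cells of cage c must have sum 13, leaving (1,3) = 3.
Row 1 now contains 3, so (1,5) = 4.
The 4 cells of cage f must have sum 11, leaving (1,4) = 1.
Cage f has sum 11; hence (1,6) = 5.
The 4 cells of cage f must have sum 11, which forces (2,6) = 1.
Column 4 already has 1, which forces (3,4) = 5.
5 is placed in column 4; hence (4,4) = 4.
Cage a has sum 17; hence (4,6) = 2.
Cage k's pair has sum 7, which forces (3,3) = 2.
Row 4 now contains 2, leaving (4,3) = 6.
Row 4 now contains 6, so (4,5) = 3.
The 3 cells of cage c must have sum 13, so (2,2) = 6.
Column 3 already has 6, leaving (2,3) = 4.
The 4 cells of cage i must have sum 14; hence (3,2) = 3.
Column 5 now contains 3, which forces (3,5) = 6.
Row 4 already has 3, leaving (4,2) = 1.
Column 2 already has 3; hence (5,2) = 4.
Column 2 now contains 4, so (6,2) = 5.
Cage j needs two cells with product 12; hence (1,1) = 6.
Column 2 now contains 6, leaving (1,2) = 2.
4 is placed in row 2, leaving (2,1) = 2.
3 is placed in row 3, so (3,1) = 1.
Row 4 already has 1; hence (4,1) = 5.
Row 5 now contains 4, which forces (5,1) = 3.
Row 6 now contains 5; hence (6,1) = 4.
Filled in: 6 2 3 1 4 5 / 2 6 4 3 5 1 / 1 3 2 5 6 4 / 5 1 6 4 3 2 / 3 4 5 2 1 6 / 4 5 1 6 2 3.

2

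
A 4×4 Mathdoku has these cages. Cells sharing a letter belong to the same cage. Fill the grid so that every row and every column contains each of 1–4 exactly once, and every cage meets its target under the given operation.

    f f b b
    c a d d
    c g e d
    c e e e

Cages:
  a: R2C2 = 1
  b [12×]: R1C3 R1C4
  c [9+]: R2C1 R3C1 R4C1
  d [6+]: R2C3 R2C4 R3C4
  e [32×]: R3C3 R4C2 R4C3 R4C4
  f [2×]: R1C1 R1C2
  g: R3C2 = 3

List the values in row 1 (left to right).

A is a freebie; hence R2C2 = 1.
Cage g is a single given cell, which forces R3C2 = 3.
Cage e needs product 32, so R3C3 = 4.
Cage f needs two cells with product 2, so R1C1 = 1.
1 is placed in column 2; hence R1C2 = 2.
4 is placed in column 3, which forces R1C3 = 3.
Cage b's pair has product 12, leaving R1C4 = 4.
Column 3 already has 3, which forces R2C3 = 2.
Row 2 already has 2, leaving R2C4 = 3.
Row 3 already has 4, so R3C1 = 2.
Cage d needs sum 6; hence R3C4 = 1.
Column 2 already has 2, which forces R4C2 = 4.
2 is placed in column 3, which forces R4C3 = 1.
Column 4 already has 1, so R4C4 = 2.
Row 2 now contains 3, leaving R2C1 = 4.
Row 4 already has 4, which forces R4C1 = 3.
Filled in: 1 2 3 4 / 4 1 2 3 / 2 3 4 1 / 3 4 1 2.

1 2 3 4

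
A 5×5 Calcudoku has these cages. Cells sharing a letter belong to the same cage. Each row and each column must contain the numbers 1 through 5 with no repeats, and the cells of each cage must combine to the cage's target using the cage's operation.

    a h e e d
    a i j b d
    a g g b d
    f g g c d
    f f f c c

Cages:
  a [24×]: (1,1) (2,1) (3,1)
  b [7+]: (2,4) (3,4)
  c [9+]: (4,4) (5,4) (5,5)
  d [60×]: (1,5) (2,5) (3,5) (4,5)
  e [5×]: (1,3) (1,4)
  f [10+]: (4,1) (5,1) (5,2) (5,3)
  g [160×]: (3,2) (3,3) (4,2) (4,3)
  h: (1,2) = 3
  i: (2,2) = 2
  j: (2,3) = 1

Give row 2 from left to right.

4 2 1 5 3

H is a freebie, leaving (1,2) = 3.
I is a freebie, leaving (2,2) = 2.
J is a freebie, which forces (2,3) = 1.
Column 3 now contains 1, which forces (1,3) = 5.
Cage e needs two cells with product 5; hence (1,4) = 1.
1 is placed in row 1, so (1,5) = 4.
Row 1 already has 4, which forces (1,1) = 2.
In row 3, 1 can only go at (3,5), so (3,5) = 1.
Row 3 needs a 5, and only (3,2) is open for it.
Cage g has product 160; hence (3,3) = 4.
Column 2 already has 5, so (4,2) = 4.
Cage g has product 160; hence (4,3) = 2.
Row 4 now contains 2; hence (4,4) = 3.
3 is placed in row 4, leaving (4,5) = 5.
Column 2 already has 4, so (5,2) = 1.
Column 3 now contains 2, leaving (5,3) = 3.
3 is placed in row 5, which forces (5,5) = 2.
Cage a needs product 24, leaving (2,1) = 4.
Cage b needs two cells with sum 7, which forces (2,4) = 5.
Column 5 now contains 5, leaving (2,5) = 3.
4 is placed in row 3, so (3,1) = 3.
3 is placed in column 4; hence (3,4) = 2.
3 is placed in row 4; hence (4,1) = 1.
Cage f needs sum 10; hence (5,1) = 5.
Cage c needs sum 9; hence (5,4) = 4.
Filled in: 2 3 5 1 4 / 4 2 1 5 3 / 3 5 4 2 1 / 1 4 2 3 5 / 5 1 3 4 2.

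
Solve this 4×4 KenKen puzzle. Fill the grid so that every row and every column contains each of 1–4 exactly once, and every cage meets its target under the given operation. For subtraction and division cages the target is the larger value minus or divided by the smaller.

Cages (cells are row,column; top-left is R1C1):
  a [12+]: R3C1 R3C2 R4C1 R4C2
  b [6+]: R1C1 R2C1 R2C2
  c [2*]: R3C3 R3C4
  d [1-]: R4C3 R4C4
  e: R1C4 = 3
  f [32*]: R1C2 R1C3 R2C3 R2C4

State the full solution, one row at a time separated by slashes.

1 2 4 3 / 2 3 1 4 / 3 4 2 1 / 4 1 3 2

Cage e is given; hence R1C4 = 3.
The only place for 3 in column 3 is R4C3.
The only place for 2 in row 4 is R4C4.
Cage c's pair has product 2, leaving R3C3 = 2.
2 is placed in column 4, so R3C4 = 1.
Cage f has product 32, which forces R1C2 = 2.
The 4 cells of cage f must have product 32, which forces R1C3 = 4.
Cage f needs product 32, leaving R2C3 = 1.
Column 4 now contains 1; hence R2C4 = 4.
Row 1 already has 2, which forces R1C1 = 1.
The 3 cells of cage b must have sum 6, leaving R2C1 = 2.
Row 2 already has 1, which forces R2C2 = 3.
3 is placed in column 2, so R3C2 = 4.
Column 1 already has 1, which forces R4C1 = 4.
Column 2 now contains 4, which forces R4C2 = 1.
Row 3 already has 4, leaving R3C1 = 3.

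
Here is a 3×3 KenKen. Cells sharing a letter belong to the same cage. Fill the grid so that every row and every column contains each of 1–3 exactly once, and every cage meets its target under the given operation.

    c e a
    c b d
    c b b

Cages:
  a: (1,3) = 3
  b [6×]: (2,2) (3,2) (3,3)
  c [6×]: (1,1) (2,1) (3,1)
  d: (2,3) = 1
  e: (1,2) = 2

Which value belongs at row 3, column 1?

Cage e is given, so (1,2) = 2.
Cage a is given, so (1,3) = 3.
Cage d is a single given cell, leaving (2,3) = 1.
1 is placed in column 3, so (3,3) = 2.
Row 1 already has 3, leaving (1,1) = 1.
Cage c has product 6, so (2,1) = 2.
Row 2 now contains 1; hence (2,2) = 3.
The 3 cells of cage c must have product 6; hence (3,1) = 3.
Cage b needs product 6, so (3,2) = 1.
Completed grid: 1 2 3 / 2 3 1 / 3 1 2.

3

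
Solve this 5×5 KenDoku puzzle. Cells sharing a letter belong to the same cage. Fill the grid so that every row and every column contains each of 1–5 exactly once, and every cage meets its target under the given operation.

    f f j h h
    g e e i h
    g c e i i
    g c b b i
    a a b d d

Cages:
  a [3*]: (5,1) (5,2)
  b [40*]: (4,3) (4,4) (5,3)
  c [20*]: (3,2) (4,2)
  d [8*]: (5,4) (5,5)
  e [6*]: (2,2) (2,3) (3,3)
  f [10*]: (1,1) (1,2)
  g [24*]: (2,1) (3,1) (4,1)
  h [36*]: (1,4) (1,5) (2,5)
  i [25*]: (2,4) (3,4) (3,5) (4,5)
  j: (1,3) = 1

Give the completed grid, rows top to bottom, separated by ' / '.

Cage j is a single given cell, leaving (1,3) = 1.
The 3 cells of cage h must have product 36, which forces (1,4) = 3.
Cage h needs product 36, so (1,5) = 4.
The 3 cells of cage h must have product 36, leaving (2,5) = 3.
Column 5 now contains 4, leaving (5,5) = 2.
The 3 cells of cage e must have product 6, so (2,2) = 1.
Row 2 now contains 3; hence (2,3) = 2.
Row 2 now contains 1; hence (2,4) = 5.
Cage e has product 6; hence (3,3) = 3.
5 is placed in column 4; hence (3,4) = 1.
1 is placed in row 3, leaving (3,5) = 5.
Column 5 already has 5; hence (4,5) = 1.
Column 2 now contains 1, so (5,2) = 3.
Row 5 already has 2, leaving (5,4) = 4.
Row 2 already has 2; hence (2,1) = 4.
Cage g needs product 24, leaving (3,1) = 2.
5 is placed in row 3, which forces (3,2) = 4.
The 3 cells of cage g must have product 24, which forces (4,1) = 3.
Cage c needs two cells with product 20, so (4,2) = 5.
Cage b has product 40, so (4,3) = 4.
4 is placed in column 4, which forces (4,4) = 2.
Row 5 already has 3, so (5,1) = 1.
4 is placed in row 5; hence (5,3) = 5.
Column 1 already has 2, so (1,1) = 5.
Column 2 now contains 5; hence (1,2) = 2.

5 2 1 3 4 / 4 1 2 5 3 / 2 4 3 1 5 / 3 5 4 2 1 / 1 3 5 4 2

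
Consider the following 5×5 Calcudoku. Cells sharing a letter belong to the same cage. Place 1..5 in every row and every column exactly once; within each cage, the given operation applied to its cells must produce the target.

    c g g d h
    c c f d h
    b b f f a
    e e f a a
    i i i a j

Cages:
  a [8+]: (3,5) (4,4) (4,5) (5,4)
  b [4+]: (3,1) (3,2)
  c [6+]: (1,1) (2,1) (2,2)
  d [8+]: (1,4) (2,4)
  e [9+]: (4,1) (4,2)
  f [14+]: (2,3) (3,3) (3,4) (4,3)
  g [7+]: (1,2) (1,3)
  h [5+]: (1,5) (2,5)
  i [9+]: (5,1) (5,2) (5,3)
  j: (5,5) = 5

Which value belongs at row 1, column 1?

Cage j is given, which forces (5,5) = 5.
The only place for 1 in row 5 is (5,4).
The only place for 5 in column 1 is (4,1).
Row 4 already has 5; hence (4,2) = 4.
The only place for 5 in column 2 is (1,2).
Cage g's pair has sum 7, which forces (1,3) = 2.
Row 1 already has 5; hence (1,4) = 3.
Cage d needs two cells with sum 8, leaving (2,4) = 5.
3 is placed in column 4, so (4,4) = 2.
Row 1 already has 3, so (1,1) = 1.
Row 1 already has 1, leaving (1,5) = 4.
Cage f needs sum 14, which forces (2,3) = 4.
Column 5 already has 4; hence (2,5) = 1.
Column 1 now contains 1; hence (3,1) = 3.
Row 3 already has 3; hence (3,2) = 1.
The 4 cells of cage f must have sum 14; hence (3,3) = 5.
2 is placed in column 4; hence (3,4) = 4.
Column 5 already has 4, which forces (3,5) = 2.
Cage f needs sum 14, leaving (4,3) = 1.
Column 5 now contains 1, leaving (4,5) = 3.
Column 3 already has 4, leaving (5,3) = 3.
3 is placed in column 1; hence (2,1) = 2.
Cage c has sum 6, which forces (2,2) = 3.
Cage i has sum 9; hence (5,1) = 4.
Row 5 now contains 3, which forces (5,2) = 2.
The full grid is 1 5 2 3 4 / 2 3 4 5 1 / 3 1 5 4 2 / 5 4 1 2 3 / 4 2 3 1 5.

1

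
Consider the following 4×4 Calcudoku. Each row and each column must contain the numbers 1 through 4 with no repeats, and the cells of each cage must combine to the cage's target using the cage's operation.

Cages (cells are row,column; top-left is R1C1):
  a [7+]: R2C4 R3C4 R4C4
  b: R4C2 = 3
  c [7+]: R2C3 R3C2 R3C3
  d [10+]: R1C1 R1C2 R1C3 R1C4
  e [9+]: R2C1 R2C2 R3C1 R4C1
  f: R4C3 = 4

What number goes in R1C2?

4

Cage b is given, so R4C2 = 3.
Cage f is a single given cell; hence R4C3 = 4.
The only place for 3 in row 2 is R2C1.
Cage e needs sum 9, which forces R2C2 = 1.
Row 2 now contains 1, which forces R2C3 = 2.
2 is placed in row 2, so R2C4 = 4.
The 4 cells of cage e must have sum 9, leaving R3C1 = 4.
4 is placed in row 3, so R3C2 = 2.
Row 3 now contains 2, leaving R3C4 = 1.
Cage e has sum 9, so R4C1 = 1.
Column 4 already has 1, so R4C4 = 2.
Column 1 now contains 1, so R1C1 = 2.
2 is placed in column 2, which forces R1C2 = 4.
Cage d needs sum 10, which forces R1C3 = 1.
Column 4 now contains 2, so R1C4 = 3.
1 is placed in row 3; hence R3C3 = 3.
The full grid is 2 4 1 3 / 3 1 2 4 / 4 2 3 1 / 1 3 4 2.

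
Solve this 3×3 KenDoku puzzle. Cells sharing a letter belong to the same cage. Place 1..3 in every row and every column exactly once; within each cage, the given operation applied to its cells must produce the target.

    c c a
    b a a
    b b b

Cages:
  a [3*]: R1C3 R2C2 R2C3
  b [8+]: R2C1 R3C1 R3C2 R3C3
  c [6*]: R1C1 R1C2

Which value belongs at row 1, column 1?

3

Cage a needs product 3, leaving R1C3 = 1.
Cage b has sum 8, so R2C1 = 2.
Cage a needs product 3, which forces R2C2 = 1.
Cage a needs product 3, which forces R2C3 = 3.
Column 3 already has 3; hence R3C3 = 2.
2 is placed in column 1; hence R1C1 = 3.
The two cells of cage c must have product 6; hence R1C2 = 2.
Cage b has sum 8, which forces R3C1 = 1.
Row 3 already has 2; hence R3C2 = 3.
Filled in: 3 2 1 / 2 1 3 / 1 3 2.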